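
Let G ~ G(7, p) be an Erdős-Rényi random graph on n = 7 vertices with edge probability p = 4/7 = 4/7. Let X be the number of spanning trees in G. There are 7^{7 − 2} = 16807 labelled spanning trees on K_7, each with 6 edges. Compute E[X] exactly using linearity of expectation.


K_7 has 7^{7 − 2} = 16807 labelled spanning trees.
For each such spanning tree H, let X_H = 1 if all 6 edges of H are present in G. Then P[X_H = 1] = p^{6} = (4/7)^{6} = 4096/117649.
Summing the indicators: E[X] = Σ_H E[X_H] = 16807 · p^{6} = 16807 · 4096/117649 = 4096/7.
Numerically: E[X] ≈ 585.1.

E[X] = 16807 · (4/7)^{6} = 4096/7 ≈ 585.1.


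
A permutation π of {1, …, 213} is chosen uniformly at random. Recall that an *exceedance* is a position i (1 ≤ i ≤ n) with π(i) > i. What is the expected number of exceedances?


Write X = Σ_{i=1}^{213} X_i, where X_i = 1_{π(i) > i}.
For each fixed i, π(i) is uniform over {1, …, 213} (marginal of a uniform permutation), so P[π(i) > i] = (n − i)/n. Summing: Σ_{i=1}^{213} (n − i)/n = (0 + 1 + … + 212)/213 = 213(213 − 1)/(2·213) = (213 − 1)/2.
Hence E[X] = Σ_{i=1}^{213} (213 − i)/213 = 106 ≈ 106.0000.

E[X] = 106 = 106.0000.


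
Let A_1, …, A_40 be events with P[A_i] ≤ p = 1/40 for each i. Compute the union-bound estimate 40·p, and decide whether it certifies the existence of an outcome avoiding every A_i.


Union bound: P[∪_{i=1}^{40} A_i] ≤ Σ_i P[A_i] ≤ 40·p = 40·(1/40) = 1.
Numerically: 1 ≈ 1.000000.
Is 1 < 1? NO.
Since the bound 1 is ≥ 1, the union bound is uninformative here; it does NOT by itself certify existence.

40·p = 1 ≈ 1.000000; existence NOT certified by the union bound.


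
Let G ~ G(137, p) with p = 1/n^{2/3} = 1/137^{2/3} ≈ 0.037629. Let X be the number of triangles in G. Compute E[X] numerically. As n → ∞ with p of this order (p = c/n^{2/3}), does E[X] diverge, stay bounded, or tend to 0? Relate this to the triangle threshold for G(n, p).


Number of potential triangles: C(137, 3) = 419220.
Each occurs with probability p³ ≈ (0.037629)³ ≈ 5.3279344e-05.
By linearity: E[X] = C(137, 3)·p³ ≈ 419220 · 5.3279344e-05 ≈ 22.33577.
Since α = 2/3 < 1, p = c/n^{2/3} ≫ 1/n is above the triangle threshold p ~ 1/n. Asymptotically E[X] ~ (c³/6)·n^{3(1−α)} = (1³/6)·n^{1} → ∞; triangles are abundant w.h.p.

E[X] ≈ 22.33577; in regime p = Θ(1/n^{2/3}) E[X] diverges (above the triangle threshold p ~ 1/n).


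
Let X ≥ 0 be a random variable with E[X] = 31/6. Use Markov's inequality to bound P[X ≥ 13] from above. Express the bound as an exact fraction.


μ = E[X] = 31/6, a = 13.
Markov: P[X ≥ 13] ≤ μ/a = (31/6)/13 = 31/78.
Numerically: ≈ 0.397436.
(Since a = 13 > μ = 5.166667, the bound 31/78 is < 1 and informative.)

P[X ≥ 13] ≤ 31/78 ≈ 0.397436.


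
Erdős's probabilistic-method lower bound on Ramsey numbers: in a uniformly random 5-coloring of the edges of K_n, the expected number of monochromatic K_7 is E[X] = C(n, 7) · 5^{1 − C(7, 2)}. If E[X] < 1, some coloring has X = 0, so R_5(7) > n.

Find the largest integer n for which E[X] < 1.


We need C(n, 7) · 5^{1 − 21} < 1, i.e. C(n, 7) < 5^{21 − 1} = 95367431640625.
Check values of n near the boundary:
  n = 335: C(335, 7) = 88202498238195; 88202498238195 < 95367431640625? YES
  n = 336: C(336, 7) = 90079147136880; 90079147136880 < 95367431640625? YES
  n = 337: C(337, 7) = 91989916924632; 91989916924632 < 95367431640625? YES
  n = 338: C(338, 7) = 93935323022736; 93935323022736 < 95367431640625? YES
  n = 339: C(339, 7) = 95915887062372; 95915887062372 < 95367431640625? NO
The largest n with C(n, 7) < 95367431640625 is n = 338 (where E[X] = 93935323022736/95367431640625 ≈ 0.984983). Hence R_5(7) > 338, i.e. R_5(7) ≥ 339.

Largest n = 338; hence R_5(7) > 338.


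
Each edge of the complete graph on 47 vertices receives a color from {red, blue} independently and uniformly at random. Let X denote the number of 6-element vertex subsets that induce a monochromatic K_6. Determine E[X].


Let X = Σ_S X_S over the C(47, 6) = 10737573 subsets S of size 6, where X_S = 1 if the K_6 on S is monochromatic.
For a fixed S, the K_6 on S has C(6, 2) = 15 edges. P[all 15 edges red] = (1/2)^15, and likewise for blue, so P[monochromatic] = 2·(1/2)^15 = 2^{1 − 15} = 1/16384.
By linearity: E[X] = C(47, 6) · 2^{1 − 15} = 10737573 · 1/16384 = 10737573/16384.
Numerically: E[X] ≈ 655.369446.

E[X] = C(47,6)·2^(1−C(6,2)) = 10737573/16384 ≈ 655.369446.


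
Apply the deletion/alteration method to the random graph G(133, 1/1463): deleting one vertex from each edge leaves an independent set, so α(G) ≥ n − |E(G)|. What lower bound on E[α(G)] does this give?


E[|E(G)|] = C(133, 2)·p = 8778 · (1/1463) = 6.
E[α(G)] ≥ n − E[|E(G)|] = 133 − 6 = 127.
Numerically: ≈ 127.000.
(This is only a lower bound; the true E[α(G)] may be larger.)

E[α(G)] ≥ 127 ≈ 127.000.


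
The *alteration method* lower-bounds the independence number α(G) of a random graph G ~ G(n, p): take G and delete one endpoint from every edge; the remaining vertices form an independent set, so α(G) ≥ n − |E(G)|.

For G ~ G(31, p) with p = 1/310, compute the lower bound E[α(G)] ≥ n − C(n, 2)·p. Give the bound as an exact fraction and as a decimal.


E[|E(G)|] = C(31, 2)·p = 465 · (1/310) = 3/2.
E[α(G)] ≥ n − E[|E(G)|] = 31 − 3/2 = 59/2.
Numerically: ≈ 29.500.
(This is only a lower bound; the true E[α(G)] may be larger.)

E[α(G)] ≥ 59/2 ≈ 29.500.


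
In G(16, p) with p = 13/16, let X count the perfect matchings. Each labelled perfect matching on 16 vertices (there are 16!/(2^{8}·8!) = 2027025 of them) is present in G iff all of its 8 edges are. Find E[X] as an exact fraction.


K_16 has 16!/(2^{8}·8!) = 2027025 labelled perfect matchings.
For each such perfect matching H, let X_H = 1 if all 8 edges of H are present in G. Then P[X_H = 1] = p^{8} = (13/16)^{8} = 815730721/4294967296.
Summing the indicators: E[X] = Σ_H E[X_H] = 2027025 · p^{8} = 2027025 · 815730721/4294967296 = 1653506564735025/4294967296.
Numerically: E[X] ≈ 3.85e+05.

E[X] = 2027025 · (13/16)^{8} = 1653506564735025/4294967296 ≈ 3.85e+05.


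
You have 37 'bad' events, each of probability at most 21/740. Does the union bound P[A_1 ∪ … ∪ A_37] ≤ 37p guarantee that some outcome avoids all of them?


Union bound: P[∪_{i=1}^{37} A_i] ≤ Σ_i P[A_i] ≤ 37·p = 37·(21/740) = 21/20.
Numerically: 21/20 ≈ 1.0500.
Is 21/20 < 1? NO.
Since the bound 21/20 is ≥ 1, the union bound is uninformative here; it does NOT by itself certify existence.

37·p = 21/20 ≈ 1.0500; existence NOT certified by the union bound.


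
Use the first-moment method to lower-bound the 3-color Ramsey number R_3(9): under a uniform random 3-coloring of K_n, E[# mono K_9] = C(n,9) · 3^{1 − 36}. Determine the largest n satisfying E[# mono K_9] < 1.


We need C(n, 9) · 3^{1 − 36} < 1, i.e. C(n, 9) < 3^{36 − 1} = 50031545098999707.
Check values of n near the boundary:
  n = 299: C(299, 9) = 46610674441390059; 46610674441390059 < 50031545098999707? YES
  n = 300: C(300, 9) = 48052241692154700; 48052241692154700 < 50031545098999707? YES
  n = 301: C(301, 9) = 49533303936090975; 49533303936090975 < 50031545098999707? YES
  n = 302: C(302, 9) = 51054804739588650; 51054804739588650 < 50031545098999707? NO
  n = 303: C(303, 9) = 52617706925494425; 52617706925494425 < 50031545098999707? NO
The largest n with C(n, 9) < 50031545098999707 is n = 301 (where E[X] = 16511101312030325/16677181699666569 ≈ 0.990). Hence R_3(9) > 301, i.e. R_3(9) ≥ 302.

Largest n = 301; hence R_3(9) > 301.


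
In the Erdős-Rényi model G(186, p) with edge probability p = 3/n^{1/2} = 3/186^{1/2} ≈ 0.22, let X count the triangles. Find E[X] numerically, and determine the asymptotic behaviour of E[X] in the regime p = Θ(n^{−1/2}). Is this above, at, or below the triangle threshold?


Number of potential triangles: C(186, 3) = 1055240.
Each occurs with probability p³ ≈ (0.22)³ ≈ 1.06437e-02.
By linearity: E[X] = C(186, 3)·p³ ≈ 1055240 · 1.06437e-02 ≈ 11231.703.
Since α = 1/2 < 1, p = c/n^{1/2} ≫ 1/n is above the triangle threshold p ~ 1/n. Asymptotically E[X] ~ (c³/6)·n^{3(1−α)} = (3³/6)·n^{1.5} → ∞; triangles are abundant w.h.p.

E[X] ≈ 11231.703; in regime p = Θ(1/n^{1/2}) E[X] diverges (above the triangle threshold p ~ 1/n).


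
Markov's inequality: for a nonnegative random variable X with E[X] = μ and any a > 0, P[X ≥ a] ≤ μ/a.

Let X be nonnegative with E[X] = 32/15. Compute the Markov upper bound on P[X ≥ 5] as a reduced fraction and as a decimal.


μ = E[X] = 32/15, a = 5.
Markov: P[X ≥ 5] ≤ μ/a = (32/15)/5 = 32/75.
Numerically: ≈ 0.426667.
(Since a = 5 > μ = 2.133333, the bound 32/75 is < 1 and informative.)

P[X ≥ 5] ≤ 32/75 ≈ 0.426667.


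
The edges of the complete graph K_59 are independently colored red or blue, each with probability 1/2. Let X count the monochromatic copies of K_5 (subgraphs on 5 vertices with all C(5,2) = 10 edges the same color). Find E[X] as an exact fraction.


Let X = Σ_S X_S over the C(59, 5) = 5006386 subsets S of size 5, where X_S = 1 if the K_5 on S is monochromatic.
For a fixed S, the K_5 on S has C(5, 2) = 10 edges. P[all 10 edges red] = (1/2)^10, and likewise for blue, so P[monochromatic] = 2·(1/2)^10 = 2^{1 − 10} = 1/512.
By linearity of expectation: E[X] = C(59, 5) · 2^{1 − 10} = 5006386 · 1/512 = 2503193/256.
Numerically: E[X] ≈ 9778.098.

E[X] = C(59,5)·2^(1−C(5,2)) = 2503193/256 ≈ 9778.098.


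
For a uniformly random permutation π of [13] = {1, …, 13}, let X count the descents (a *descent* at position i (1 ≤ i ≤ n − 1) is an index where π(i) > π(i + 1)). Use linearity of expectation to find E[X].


Write X = Σ X_I over i = 1, …, 12, with X_I the indicator of one descent.
There are 12 indicators.
For each fixed i, the pair (π(i), π(i+1)) is a uniformly random ordered pair of distinct values from {1, …, 13}; by symmetry P[π(i) > π(i+1)] = 1/2.
By linearity: E[X] = 12 · (1/2) = (13 − 1) · (1/2) = 6 ≈ 6.000.

E[X] = 6 = 6.000.


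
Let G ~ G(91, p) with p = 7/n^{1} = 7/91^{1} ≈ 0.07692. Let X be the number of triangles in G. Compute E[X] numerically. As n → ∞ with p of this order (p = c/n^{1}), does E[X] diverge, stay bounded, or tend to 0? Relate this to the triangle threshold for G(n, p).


Number of potential triangles: C(91, 3) = 121485.
Each occurs with probability p³ ≈ (0.07692)³ ≈ 4.551661e-04.
By linearity: E[X] = C(91, 3)·p³ ≈ 121485 · 4.551661e-04 ≈ 55.2959.
Here α = 1, so p = 7/n is exactly at the triangle threshold p ~ 1/n. Asymptotically E[X] → c³/6 = 7³/6 = 343/6 ≈ 57.1667, a bounded constant. In this regime the triangle count is asymptotically Poisson(c³/6).

E[X] ≈ 55.2959; in regime p = Θ(1/n^{1}) E[X] stays bounded (at the triangle threshold p ~ 1/n).


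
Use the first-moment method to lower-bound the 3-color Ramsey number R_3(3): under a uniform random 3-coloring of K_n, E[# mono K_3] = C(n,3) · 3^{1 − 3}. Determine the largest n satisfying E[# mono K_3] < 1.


We need C(n, 3) · 3^{1 − 3} < 1, i.e. C(n, 3) < 3^{3 − 1} = 9.
Check values of n near the boundary:
  n = 3: C(3, 3) = 1; 1 < 9? YES
  n = 4: C(4, 3) = 4; 4 < 9? YES
  n = 5: C(5, 3) = 10; 10 < 9? NO
The largest n with C(n, 3) < 9 is n = 4 (where E[X] = 4/9 ≈ 0.444444). Hence R_3(3) > 4, i.e. R_3(3) ≥ 5.

Largest n = 4; hence R_3(3) > 4.


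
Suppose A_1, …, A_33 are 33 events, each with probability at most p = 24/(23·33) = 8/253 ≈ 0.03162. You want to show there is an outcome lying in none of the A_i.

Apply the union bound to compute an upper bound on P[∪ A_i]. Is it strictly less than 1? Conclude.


Union bound: P[∪_{i=1}^{33} A_i] ≤ Σ_i P[A_i] ≤ 33·p = 33·(8/253) = 24/23.
Numerically: 24/23 ≈ 1.04348.
Is 24/23 < 1? NO.
Since the bound 24/23 is ≥ 1, the union bound is uninformative here; it does NOT by itself certify existence.

33·p = 24/23 ≈ 1.04348; existence NOT certified by the union bound.


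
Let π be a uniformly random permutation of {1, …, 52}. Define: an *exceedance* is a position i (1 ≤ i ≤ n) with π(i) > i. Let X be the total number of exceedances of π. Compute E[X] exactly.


Write X = Σ_{i=1}^{52} X_i, where X_i = 1_{π(i) > i}.
For each fixed i, π(i) is uniform over {1, …, 52} (marginal of a uniform permutation), so P[π(i) > i] = (n − i)/n. Summing: Σ_{i=1}^{52} (n − i)/n = (0 + 1 + … + 51)/52 = 52(52 − 1)/(2·52) = (52 − 1)/2.
Hence E[X] = Σ_{i=1}^{52} (52 − i)/52 = 51/2 ≈ 25.50000.

E[X] = 51/2 = 25.50000.


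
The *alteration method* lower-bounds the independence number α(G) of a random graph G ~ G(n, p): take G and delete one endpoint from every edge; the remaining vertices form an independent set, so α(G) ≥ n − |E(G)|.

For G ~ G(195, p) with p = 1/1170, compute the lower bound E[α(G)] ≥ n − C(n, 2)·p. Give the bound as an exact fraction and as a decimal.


E[|E(G)|] = C(195, 2)·p = 18915 · (1/1170) = 97/6.
E[α(G)] ≥ n − E[|E(G)|] = 195 − 97/6 = 1073/6.
Numerically: ≈ 178.833.
(This is only a lower bound; the true E[α(G)] may be larger.)

E[α(G)] ≥ 1073/6 ≈ 178.833.


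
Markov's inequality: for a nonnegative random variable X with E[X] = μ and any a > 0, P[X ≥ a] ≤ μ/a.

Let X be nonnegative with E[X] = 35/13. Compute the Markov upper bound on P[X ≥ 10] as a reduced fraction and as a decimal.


μ = E[X] = 35/13, a = 10.
Markov: P[X ≥ 10] ≤ μ/a = (35/13)/10 = 7/26.
Numerically: ≈ 0.2692.
(Since a = 10 > μ = 2.6923, the bound 7/26 is < 1 and informative.)

P[X ≥ 10] ≤ 7/26 ≈ 0.2692.


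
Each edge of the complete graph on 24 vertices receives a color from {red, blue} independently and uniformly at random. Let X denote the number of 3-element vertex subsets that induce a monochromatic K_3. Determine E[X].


Let X = Σ_S X_S over the C(24, 3) = 2024 subsets S of size 3, where X_S = 1 if the K_3 on S is monochromatic.
For a fixed S, the K_3 on S has C(3, 2) = 3 edges. P[all 3 edges red] = (1/2)^3, and likewise for blue, so P[monochromatic] = 2·(1/2)^3 = 2^{1 − 3} = 1/4.
Summing: E[X] = C(24, 3) · 2^{1 − 3} = 2024 · 1/4 = 506.
Numerically: E[X] ≈ 506.0000.

E[X] = C(24,3)·2^(1−C(3,2)) = 506 ≈ 506.0000.


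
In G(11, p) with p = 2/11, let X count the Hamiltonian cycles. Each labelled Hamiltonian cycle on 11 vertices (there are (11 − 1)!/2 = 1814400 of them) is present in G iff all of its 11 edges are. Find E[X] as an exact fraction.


K_11 has (11 − 1)!/2 = 1814400 labelled Hamiltonian cycles.
For each such Hamiltonian cycle H, let X_H = 1 if all 11 edges of H are present in G. Then P[X_H = 1] = p^{11} = (2/11)^{11} = 2048/285311670611.
Summing the indicators: E[X] = Σ_H E[X_H] = 1814400 · p^{11} = 1814400 · 2048/285311670611 = 3715891200/285311670611.
Numerically: E[X] ≈ 0.01302.

E[X] = 1814400 · (2/11)^{11} = 3715891200/285311670611 ≈ 0.01302.


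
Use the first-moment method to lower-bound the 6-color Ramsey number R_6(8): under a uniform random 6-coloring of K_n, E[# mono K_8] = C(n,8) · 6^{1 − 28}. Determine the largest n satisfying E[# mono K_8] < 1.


We need C(n, 8) · 6^{1 − 28} < 1, i.e. C(n, 8) < 6^{28 − 1} = 1023490369077469249536.
Check values of n near the boundary:
  n = 1590: C(1590, 8) = 995397314198933813310; 995397314198933813310 < 1023490369077469249536? YES
  n = 1591: C(1591, 8) = 1000427749141189953870; 1000427749141189953870 < 1023490369077469249536? YES
  n = 1592: C(1592, 8) = 1005480414540892933435; 1005480414540892933435 < 1023490369077469249536? YES
  n = 1593: C(1593, 8) = 1010555394551193970323; 1010555394551193970323 < 1023490369077469249536? YES
  n = 1594: C(1594, 8) = 1015652773590544255167; 1015652773590544255167 < 1023490369077469249536? YES
  n = 1595: C(1595, 8) = 1020772636343363633895; 1020772636343363633895 < 1023490369077469249536? YES
  n = 1596: C(1596, 8) = 1025915067760710553965; 1025915067760710553965 < 1023490369077469249536? NO
The largest n with C(n, 8) < 1023490369077469249536 is n = 1595 (where E[X] = 113419181815929292655/113721152119718805504 ≈ 0.9973). Hence R_6(8) > 1595, i.e. R_6(8) ≥ 1596.

Largest n = 1595; hence R_6(8) > 1595.


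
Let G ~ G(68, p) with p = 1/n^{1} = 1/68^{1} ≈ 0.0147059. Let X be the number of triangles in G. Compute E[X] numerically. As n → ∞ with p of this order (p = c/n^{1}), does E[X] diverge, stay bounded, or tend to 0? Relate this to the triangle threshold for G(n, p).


Number of potential triangles: C(68, 3) = 50116.
Each occurs with probability p³ ≈ (0.0147059)³ ≈ 3.18033788e-06.
By linearity: E[X] = C(68, 3)·p³ ≈ 50116 · 3.18033788e-06 ≈ 0.159386.
Here α = 1, so p = 1/n is exactly at the triangle threshold p ~ 1/n. Asymptotically E[X] → c³/6 = 1³/6 = 1/6 ≈ 0.166667, a bounded constant. In this regime the triangle count is asymptotically Poisson(c³/6).

E[X] ≈ 0.159386; in regime p = Θ(1/n^{1}) E[X] stays bounded (at the triangle threshold p ~ 1/n).


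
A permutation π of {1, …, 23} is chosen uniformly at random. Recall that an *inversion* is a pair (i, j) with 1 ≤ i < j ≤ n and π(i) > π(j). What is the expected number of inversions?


Write X = Σ X_I over the C(23, 2) = 253 pairs i < j, with X_I the indicator of one inversion.
There are 253 indicators.
For each fixed pair i < j, the values π(i) and π(j) are two distinct elements of {1, …, 23} in uniformly random order; by symmetry P[π(i) > π(j)] = 1/2.
By linearity: E[X] = 253 · (1/2) = C(23, 2) · (1/2) = 253/2 = 253/2 ≈ 126.500.

E[X] = 253/2 = 126.500.


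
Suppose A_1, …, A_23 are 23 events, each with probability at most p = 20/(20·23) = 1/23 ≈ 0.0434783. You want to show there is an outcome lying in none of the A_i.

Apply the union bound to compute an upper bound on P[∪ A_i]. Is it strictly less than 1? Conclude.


Union bound: P[∪_{i=1}^{23} A_i] ≤ Σ_i P[A_i] ≤ 23·p = 23·(1/23) = 1.
Numerically: 1 ≈ 1.0000000.
Is 1 < 1? NO.
Since the bound 1 is ≥ 1, the union bound is uninformative here; it does NOT by itself certify existence.

23·p = 1 ≈ 1.0000000; existence NOT certified by the union bound.


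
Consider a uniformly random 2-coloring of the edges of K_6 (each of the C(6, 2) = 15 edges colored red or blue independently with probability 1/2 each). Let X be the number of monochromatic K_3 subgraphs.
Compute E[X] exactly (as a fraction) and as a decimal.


Let X = Σ_S X_S over the C(6, 3) = 20 subsets S of size 3, where X_S = 1 if the K_3 on S is monochromatic.
For a fixed S, the K_3 on S has C(3, 2) = 3 edges. P[all 3 edges red] = (1/2)^3, and likewise for blue, so P[monochromatic] = 2·(1/2)^3 = 2^{1 − 3} = 1/4.
By linearity: E[X] = C(6, 3) · 2^{1 − 3} = 20 · 1/4 = 5.
Numerically: E[X] ≈ 5.00000.

E[X] = C(6,3)·2^(1−C(3,2)) = 5 ≈ 5.00000.


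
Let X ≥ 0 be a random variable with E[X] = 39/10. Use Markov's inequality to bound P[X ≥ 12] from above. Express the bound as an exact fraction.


μ = E[X] = 39/10, a = 12.
Markov: P[X ≥ 12] ≤ μ/a = (39/10)/12 = 13/40.
Numerically: ≈ 0.325.
(Since a = 12 > μ = 3.900, the bound 13/40 is < 1 and informative.)

P[X ≥ 12] ≤ 13/40 ≈ 0.325.


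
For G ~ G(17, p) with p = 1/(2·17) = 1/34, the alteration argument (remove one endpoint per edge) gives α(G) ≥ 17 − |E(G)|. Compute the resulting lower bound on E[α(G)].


E[|E(G)|] = C(17, 2)·p = 136 · (1/34) = 4.
E[α(G)] ≥ n − E[|E(G)|] = 17 − 4 = 13.
Numerically: ≈ 13.000000.
(This is only a lower bound; the true E[α(G)] may be larger.)

E[α(G)] ≥ 13 ≈ 13.000000.


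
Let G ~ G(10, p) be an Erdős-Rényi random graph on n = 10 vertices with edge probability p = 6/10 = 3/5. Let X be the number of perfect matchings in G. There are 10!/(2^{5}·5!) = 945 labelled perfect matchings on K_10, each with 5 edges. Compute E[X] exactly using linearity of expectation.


K_10 has 10!/(2^{5}·5!) = 945 labelled perfect matchings.
For each such perfect matching H, let X_H = 1 if all 5 edges of H are present in G. Then P[X_H = 1] = p^{5} = (3/5)^{5} = 243/3125.
By linearity: E[X] = Σ_H E[X_H] = 945 · p^{5} = 945 · 243/3125 = 45927/625.
Numerically: E[X] ≈ 73.5.

E[X] = 945 · (3/5)^{5} = 45927/625 ≈ 73.5.


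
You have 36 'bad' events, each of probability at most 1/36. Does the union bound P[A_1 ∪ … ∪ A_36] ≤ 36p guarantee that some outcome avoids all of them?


Union bound: P[∪_{i=1}^{36} A_i] ≤ Σ_i P[A_i] ≤ 36·p = 36·(1/36) = 1.
Numerically: 1 ≈ 1.0000.
Is 1 < 1? NO.
Since the bound 1 is ≥ 1, the union bound is uninformative here; it does NOT by itself certify existence.

36·p = 1 ≈ 1.0000; existence NOT certified by the union bound.


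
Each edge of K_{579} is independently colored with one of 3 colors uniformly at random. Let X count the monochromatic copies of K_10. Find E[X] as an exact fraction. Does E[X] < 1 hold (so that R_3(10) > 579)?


E[X] = C(579, 10) · 3^{1 − 45} = 1079152988140386124680 · 3^{−44} = 1079152988140386124680/984770902183611232881.
As a reduced fraction: E[X] = 359717662713462041560/328256967394537077627 ≈ 1.0958417.
Is E[X] < 1? NO.
Since E[X] ≥ 1, the first-moment bound is inconclusive at n = 579; it does NOT by itself certify R_3(10) > 579.

E[X] = 359717662713462041560/328256967394537077627 ≈ 1.0958417; E[X] ≥ 1; first-moment method inconclusive here.


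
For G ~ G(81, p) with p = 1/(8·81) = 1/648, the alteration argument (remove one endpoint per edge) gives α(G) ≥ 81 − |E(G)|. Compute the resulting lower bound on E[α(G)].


E[|E(G)|] = C(81, 2)·p = 3240 · (1/648) = 5.
E[α(G)] ≥ n − E[|E(G)|] = 81 − 5 = 76.
Numerically: ≈ 76.0000.
(This is only a lower bound; the true E[α(G)] may be larger.)

E[α(G)] ≥ 76 ≈ 76.0000.


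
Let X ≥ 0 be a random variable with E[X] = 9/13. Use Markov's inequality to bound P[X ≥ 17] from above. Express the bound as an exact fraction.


μ = E[X] = 9/13, a = 17.
Markov: P[X ≥ 17] ≤ μ/a = (9/13)/17 = 9/221.
Numerically: ≈ 0.04072.
(Since a = 17 > μ = 0.69231, the bound 9/221 is < 1 and informative.)

P[X ≥ 17] ≤ 9/221 ≈ 0.04072.


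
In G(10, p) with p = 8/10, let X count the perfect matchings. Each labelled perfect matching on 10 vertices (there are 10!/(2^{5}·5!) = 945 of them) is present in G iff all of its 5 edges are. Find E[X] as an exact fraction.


K_10 has 10!/(2^{5}·5!) = 945 labelled perfect matchings.
For each such perfect matching H, let X_H = 1 if all 5 edges of H are present in G. Then P[X_H = 1] = p^{5} = (4/5)^{5} = 1024/3125.
By linearity of expectation: E[X] = Σ_H E[X_H] = 945 · p^{5} = 945 · 1024/3125 = 193536/625.
Numerically: E[X] ≈ 309.66.

E[X] = 945 · (4/5)^{5} = 193536/625 ≈ 309.66.


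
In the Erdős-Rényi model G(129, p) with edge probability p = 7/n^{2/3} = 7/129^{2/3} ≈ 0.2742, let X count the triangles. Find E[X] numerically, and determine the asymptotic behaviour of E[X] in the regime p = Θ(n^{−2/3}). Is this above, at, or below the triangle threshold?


Number of potential triangles: C(129, 3) = 349504.
Each occurs with probability p³ ≈ (0.2742)³ ≈ 2.061174e-02.
By linearity: E[X] = C(129, 3)·p³ ≈ 349504 · 2.061174e-02 ≈ 7203.8863.
Since α = 2/3 < 1, p = c/n^{2/3} ≫ 1/n is above the triangle threshold p ~ 1/n. Asymptotically E[X] ~ (c³/6)·n^{3(1−α)} = (7³/6)·n^{1} → ∞; triangles are abundant w.h.p.

E[X] ≈ 7203.8863; in regime p = Θ(1/n^{2/3}) E[X] diverges (above the triangle threshold p ~ 1/n).


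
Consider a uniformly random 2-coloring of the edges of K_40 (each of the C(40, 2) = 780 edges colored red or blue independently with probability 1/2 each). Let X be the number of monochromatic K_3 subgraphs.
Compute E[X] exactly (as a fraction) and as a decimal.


Let X = Σ_S X_S over the C(40, 3) = 9880 subsets S of size 3, where X_S = 1 if the K_3 on S is monochromatic.
For a fixed S, the K_3 on S has C(3, 2) = 3 edges. P[all 3 edges red] = (1/2)^3, and likewise for blue, so P[monochromatic] = 2·(1/2)^3 = 2^{1 − 3} = 1/4.
Summing: E[X] = C(40, 3) · 2^{1 − 3} = 9880 · 1/4 = 2470.
Numerically: E[X] ≈ 2470.00000.

E[X] = C(40,3)·2^(1−C(3,2)) = 2470 ≈ 2470.00000.


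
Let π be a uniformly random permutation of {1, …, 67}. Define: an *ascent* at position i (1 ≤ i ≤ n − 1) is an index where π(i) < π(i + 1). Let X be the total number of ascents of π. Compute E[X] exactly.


Write X = Σ X_I over i = 1, …, 66, with X_I the indicator of one ascent.
There are 66 indicators.
For each fixed i, the pair (π(i), π(i+1)) is a uniformly random ordered pair of distinct values from {1, …, 67}; by symmetry P[π(i) < π(i+1)] = 1/2.
By linearity: E[X] = 66 · (1/2) = (67 − 1) · (1/2) = 33 ≈ 33.000000.

E[X] = 33 = 33.000000.


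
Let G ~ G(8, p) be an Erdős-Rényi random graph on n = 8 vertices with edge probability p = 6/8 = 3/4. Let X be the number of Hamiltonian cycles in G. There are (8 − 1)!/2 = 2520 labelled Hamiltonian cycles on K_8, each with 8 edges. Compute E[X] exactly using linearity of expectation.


K_8 has (8 − 1)!/2 = 2520 labelled Hamiltonian cycles.
For each such Hamiltonian cycle H, let X_H = 1 if all 8 edges of H are present in G. Then P[X_H = 1] = p^{8} = (3/4)^{8} = 6561/65536.
By linearity: E[X] = Σ_H E[X_H] = 2520 · p^{8} = 2520 · 6561/65536 = 2066715/8192.
Numerically: E[X] ≈ 252.3.

E[X] = 2520 · (3/4)^{8} = 2066715/8192 ≈ 252.3.


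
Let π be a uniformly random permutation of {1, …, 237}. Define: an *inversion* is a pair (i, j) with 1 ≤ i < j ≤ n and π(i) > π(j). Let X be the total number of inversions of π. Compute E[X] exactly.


Write X = Σ X_I over the C(237, 2) = 27966 pairs i < j, with X_I the indicator of one inversion.
There are 27966 indicators.
For each fixed pair i < j, the values π(i) and π(j) are two distinct elements of {1, …, 237} in uniformly random order; by symmetry P[π(i) > π(j)] = 1/2.
By linearity: E[X] = 27966 · (1/2) = C(237, 2) · (1/2) = 27966/2 = 13983 ≈ 13983.00000.

E[X] = 13983 = 13983.00000.


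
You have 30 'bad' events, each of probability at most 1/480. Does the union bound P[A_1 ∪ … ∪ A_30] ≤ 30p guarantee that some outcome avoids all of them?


Union bound: P[∪_{i=1}^{30} A_i] ≤ Σ_i P[A_i] ≤ 30·p = 30·(1/480) = 1/16.
Numerically: 1/16 ≈ 0.0625.
Is 1/16 < 1? YES.
Since P[∪ A_i] ≤ 1/16 < 1, the complement has P[∩ A_i^c] ≥ 1 − 1/16 = 15/16 > 0, so some outcome avoids every A_i.

30·p = 1/16 ≈ 0.0625; existence CERTIFIED by the union bound.


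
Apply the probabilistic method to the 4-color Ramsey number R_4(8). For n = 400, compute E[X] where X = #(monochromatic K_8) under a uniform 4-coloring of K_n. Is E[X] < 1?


E[X] = C(400, 8) · 4^{1 − 28} = 15148408086508950 · 4^{−27} = 15148408086508950/18014398509481984.
As a reduced fraction: E[X] = 7574204043254475/9007199254740992 ≈ 0.8409056.
Is E[X] < 1? YES.
Since E[X] < 1, there exists a 4-coloring of K_{400} with no monochromatic K_8; hence R_4(8) > 400.

E[X] = 7574204043254475/9007199254740992 ≈ 0.8409056; E[X] < 1, so R_4(8) > 400.


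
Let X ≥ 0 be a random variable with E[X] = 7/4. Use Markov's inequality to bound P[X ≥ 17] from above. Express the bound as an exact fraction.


μ = E[X] = 7/4, a = 17.
Markov: P[X ≥ 17] ≤ μ/a = (7/4)/17 = 7/68.
Numerically: ≈ 0.103.
(Since a = 17 > μ = 1.750, the bound 7/68 is < 1 and informative.)

P[X ≥ 17] ≤ 7/68 ≈ 0.103.


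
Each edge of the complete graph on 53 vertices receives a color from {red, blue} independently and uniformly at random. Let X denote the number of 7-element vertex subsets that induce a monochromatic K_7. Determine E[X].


Let X = Σ_S X_S over the C(53, 7) = 154143080 subsets S of size 7, where X_S = 1 if the K_7 on S is monochromatic.
For a fixed S, the K_7 on S has C(7, 2) = 21 edges. P[all 21 edges red] = (1/2)^21, and likewise for blue, so P[monochromatic] = 2·(1/2)^21 = 2^{1 − 21} = 1/1048576.
By linearity of expectation: E[X] = C(53, 7) · 2^{1 − 21} = 154143080 · 1/1048576 = 19267885/131072.
Numerically: E[X] ≈ 147.002296.

E[X] = C(53,7)·2^(1−C(7,2)) = 19267885/131072 ≈ 147.002296.


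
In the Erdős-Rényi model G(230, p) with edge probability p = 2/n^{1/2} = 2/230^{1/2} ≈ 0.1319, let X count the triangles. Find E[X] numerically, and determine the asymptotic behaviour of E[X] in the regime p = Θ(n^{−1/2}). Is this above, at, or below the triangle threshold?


Number of potential triangles: C(230, 3) = 2001460.
Each occurs with probability p³ ≈ (0.1319)³ ≈ 2.293497e-03.
By linearity: E[X] = C(230, 3)·p³ ≈ 2001460 · 2.293497e-03 ≈ 4590.3431.
Since α = 1/2 < 1, p = c/n^{1/2} ≫ 1/n is above the triangle threshold p ~ 1/n. Asymptotically E[X] ~ (c³/6)·n^{3(1−α)} = (2³/6)·n^{1.5} → ∞; triangles are abundant w.h.p.

E[X] ≈ 4590.3431; in regime p = Θ(1/n^{1/2}) E[X] diverges (above the triangle threshold p ~ 1/n).


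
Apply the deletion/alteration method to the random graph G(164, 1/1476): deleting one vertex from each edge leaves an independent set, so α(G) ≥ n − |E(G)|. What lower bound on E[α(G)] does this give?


E[|E(G)|] = C(164, 2)·p = 13366 · (1/1476) = 163/18.
E[α(G)] ≥ n − E[|E(G)|] = 164 − 163/18 = 2789/18.
Numerically: ≈ 154.9444.
(This is only a lower bound; the true E[α(G)] may be larger.)

E[α(G)] ≥ 2789/18 ≈ 154.9444.


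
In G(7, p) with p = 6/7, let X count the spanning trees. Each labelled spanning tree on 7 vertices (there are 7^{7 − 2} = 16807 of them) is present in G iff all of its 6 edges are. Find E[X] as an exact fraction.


K_7 has 7^{7 − 2} = 16807 labelled spanning trees.
For each such spanning tree H, let X_H = 1 if all 6 edges of H are present in G. Then P[X_H = 1] = p^{6} = (6/7)^{6} = 46656/117649.
Summing the indicators: E[X] = Σ_H E[X_H] = 16807 · p^{6} = 16807 · 46656/117649 = 46656/7.
Numerically: E[X] ≈ 6665.14.

E[X] = 16807 · (6/7)^{6} = 46656/7 ≈ 6665.14.


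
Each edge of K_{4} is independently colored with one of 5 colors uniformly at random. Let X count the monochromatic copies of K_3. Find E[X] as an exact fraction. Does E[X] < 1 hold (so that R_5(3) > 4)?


E[X] = C(4, 3) · 5^{1 − 3} = 4 · 5^{−2} = 4/25.
As a reduced fraction: E[X] = 4/25 ≈ 0.1600.
Is E[X] < 1? YES.
Since E[X] < 1, there exists a 5-coloring of K_{4} with no monochromatic K_3; hence R_5(3) > 4.

E[X] = 4/25 ≈ 0.1600; E[X] < 1, so R_5(3) > 4.


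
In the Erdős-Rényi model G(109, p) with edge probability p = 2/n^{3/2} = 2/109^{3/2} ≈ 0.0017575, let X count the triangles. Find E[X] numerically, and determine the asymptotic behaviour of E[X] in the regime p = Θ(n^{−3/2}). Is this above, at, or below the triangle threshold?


Number of potential triangles: C(109, 3) = 209934.
Each occurs with probability p³ ≈ (0.0017575)³ ≈ 5.4283863e-09.
By linearity: E[X] = C(109, 3)·p³ ≈ 209934 · 5.4283863e-09 ≈ 0.00114.
Since α = 3/2 > 1, p = c/n^{3/2} = o(1/n) is below the triangle threshold p ~ 1/n. Asymptotically E[X] ~ (c³/6)·n^{3(1−α)} = (2³/6)·n^{-1.5} → 0, so by Markov's inequality G has no triangles w.h.p.

E[X] ≈ 0.00114; in regime p = Θ(1/n^{3/2}) E[X] tends to 0 (below the triangle threshold p ~ 1/n).


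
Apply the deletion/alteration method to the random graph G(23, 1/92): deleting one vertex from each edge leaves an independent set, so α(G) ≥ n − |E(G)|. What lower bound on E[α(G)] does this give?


E[|E(G)|] = C(23, 2)·p = 253 · (1/92) = 11/4.
E[α(G)] ≥ n − E[|E(G)|] = 23 − 11/4 = 81/4.
Numerically: ≈ 20.2500.
(This is only a lower bound; the true E[α(G)] may be larger.)

E[α(G)] ≥ 81/4 ≈ 20.2500.


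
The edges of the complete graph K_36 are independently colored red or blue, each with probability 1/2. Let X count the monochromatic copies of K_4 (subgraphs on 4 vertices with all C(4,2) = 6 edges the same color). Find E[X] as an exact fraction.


Let X = Σ_S X_S over the C(36, 4) = 58905 subsets S of size 4, where X_S = 1 if the K_4 on S is monochromatic.
For a fixed S, the K_4 on S has C(4, 2) = 6 edges. P[all 6 edges red] = (1/2)^6, and likewise for blue, so P[monochromatic] = 2·(1/2)^6 = 2^{1 − 6} = 1/32.
By linearity of expectation: E[X] = C(36, 4) · 2^{1 − 6} = 58905 · 1/32 = 58905/32.
Numerically: E[X] ≈ 1840.7812.

E[X] = C(36,4)·2^(1−C(4,2)) = 58905/32 ≈ 1840.7812.


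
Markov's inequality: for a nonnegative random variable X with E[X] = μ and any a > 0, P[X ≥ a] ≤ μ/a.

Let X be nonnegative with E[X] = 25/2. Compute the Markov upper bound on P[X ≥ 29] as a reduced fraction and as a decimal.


μ = E[X] = 25/2, a = 29.
Markov: P[X ≥ 29] ≤ μ/a = (25/2)/29 = 25/58.
Numerically: ≈ 0.431.
(Since a = 29 > μ = 12.500, the bound 25/58 is < 1 and informative.)

P[X ≥ 29] ≤ 25/58 ≈ 0.431.


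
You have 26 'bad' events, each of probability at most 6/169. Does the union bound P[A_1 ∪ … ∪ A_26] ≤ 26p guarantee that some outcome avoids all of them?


Union bound: P[∪_{i=1}^{26} A_i] ≤ Σ_i P[A_i] ≤ 26·p = 26·(6/169) = 12/13.
Numerically: 12/13 ≈ 0.923077.
Is 12/13 < 1? YES.
Since P[∪ A_i] ≤ 12/13 < 1, the complement has P[∩ A_i^c] ≥ 1 − 12/13 = 1/13 > 0, so some outcome avoids every A_i.

26·p = 12/13 ≈ 0.923077; existence CERTIFIED by the union bound.


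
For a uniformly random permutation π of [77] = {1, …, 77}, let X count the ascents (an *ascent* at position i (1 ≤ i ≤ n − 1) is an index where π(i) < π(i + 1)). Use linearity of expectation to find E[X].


Write X = Σ X_I over i = 1, …, 76, with X_I the indicator of one ascent.
There are 76 indicators.
For each fixed i, the pair (π(i), π(i+1)) is a uniformly random ordered pair of distinct values from {1, …, 77}; by symmetry P[π(i) < π(i+1)] = 1/2.
By linearity: E[X] = 76 · (1/2) = (77 − 1) · (1/2) = 38 ≈ 38.0000.

E[X] = 38 = 38.0000.


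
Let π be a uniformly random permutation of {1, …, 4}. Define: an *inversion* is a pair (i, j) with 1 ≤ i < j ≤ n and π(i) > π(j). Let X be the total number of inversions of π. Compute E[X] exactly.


Write X = Σ X_I over the C(4, 2) = 6 pairs i < j, with X_I the indicator of one inversion.
There are 6 indicators.
For each fixed pair i < j, the values π(i) and π(j) are two distinct elements of {1, …, 4} in uniformly random order; by symmetry P[π(i) > π(j)] = 1/2.
By linearity: E[X] = 6 · (1/2) = C(4, 2) · (1/2) = 6/2 = 3 ≈ 3.0000.

E[X] = 3 = 3.0000.


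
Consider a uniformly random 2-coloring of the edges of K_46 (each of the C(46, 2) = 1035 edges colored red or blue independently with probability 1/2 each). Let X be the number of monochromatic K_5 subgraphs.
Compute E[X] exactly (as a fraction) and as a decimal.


Let X = Σ_S X_S over the C(46, 5) = 1370754 subsets S of size 5, where X_S = 1 if the K_5 on S is monochromatic.
For a fixed S, the K_5 on S has C(5, 2) = 10 edges. P[all 10 edges red] = (1/2)^10, and likewise for blue, so P[monochromatic] = 2·(1/2)^10 = 2^{1 − 10} = 1/512.
Summing: E[X] = C(46, 5) · 2^{1 − 10} = 1370754 · 1/512 = 685377/256.
Numerically: E[X] ≈ 2677.2539.

E[X] = C(46,5)·2^(1−C(5,2)) = 685377/256 ≈ 2677.2539.


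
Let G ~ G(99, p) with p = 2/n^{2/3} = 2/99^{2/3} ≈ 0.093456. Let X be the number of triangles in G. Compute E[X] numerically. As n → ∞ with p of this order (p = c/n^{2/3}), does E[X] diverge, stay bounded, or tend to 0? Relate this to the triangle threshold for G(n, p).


Number of potential triangles: C(99, 3) = 156849.
Each occurs with probability p³ ≈ (0.093456)³ ≈ 8.1624324e-04.
By linearity: E[X] = C(99, 3)·p³ ≈ 156849 · 8.1624324e-04 ≈ 128.02694.
Since α = 2/3 < 1, p = c/n^{2/3} ≫ 1/n is above the triangle threshold p ~ 1/n. Asymptotically E[X] ~ (c³/6)·n^{3(1−α)} = (2³/6)·n^{1} → ∞; triangles are abundant w.h.p.

E[X] ≈ 128.02694; in regime p = Θ(1/n^{2/3}) E[X] diverges (above the triangle threshold p ~ 1/n).


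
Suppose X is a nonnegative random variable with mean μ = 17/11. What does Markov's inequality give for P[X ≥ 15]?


μ = E[X] = 17/11, a = 15.
Markov: P[X ≥ 15] ≤ μ/a = (17/11)/15 = 17/165.
Numerically: ≈ 0.103.
(Since a = 15 > μ = 1.545, the bound 17/165 is < 1 and informative.)

P[X ≥ 15] ≤ 17/165 ≈ 0.103.


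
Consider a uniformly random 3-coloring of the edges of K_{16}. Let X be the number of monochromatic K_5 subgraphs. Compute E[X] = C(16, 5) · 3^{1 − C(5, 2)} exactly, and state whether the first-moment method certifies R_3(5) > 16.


E[X] = C(16, 5) · 3^{1 − 10} = 4368 · 3^{−9} = 4368/19683.
As a reduced fraction: E[X] = 1456/6561 ≈ 0.222.
Is E[X] < 1? YES.
Since E[X] < 1, there exists a 3-coloring of K_{16} with no monochromatic K_5; hence R_3(5) > 16.

E[X] = 1456/6561 ≈ 0.222; E[X] < 1, so R_3(5) > 16.


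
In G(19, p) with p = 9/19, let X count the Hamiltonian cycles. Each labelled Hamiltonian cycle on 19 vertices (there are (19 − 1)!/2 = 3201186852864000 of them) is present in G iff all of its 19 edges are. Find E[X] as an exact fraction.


K_19 has (19 − 1)!/2 = 3201186852864000 labelled Hamiltonian cycles.
For each such Hamiltonian cycle H, let X_H = 1 if all 19 edges of H are present in G. Then P[X_H = 1] = p^{19} = (9/19)^{19} = 1350851717672992089/1978419655660313589123979.
Summing the indicators: E[X] = Σ_H E[X_H] = 3201186852864000 · p^{19} = 3201186852864000 · 1350851717672992089/1978419655660313589123979 = 4324328758783534194876278992896000/1978419655660313589123979.
Numerically: E[X] ≈ 2.18575e+09.

E[X] = 3201186852864000 · (9/19)^{19} = 4324328758783534194876278992896000/1978419655660313589123979 ≈ 2.18575e+09.


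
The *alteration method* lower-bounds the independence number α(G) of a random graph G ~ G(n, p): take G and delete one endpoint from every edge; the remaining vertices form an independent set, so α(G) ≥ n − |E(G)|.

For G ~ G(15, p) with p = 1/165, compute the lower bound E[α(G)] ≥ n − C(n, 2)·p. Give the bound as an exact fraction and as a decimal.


E[|E(G)|] = C(15, 2)·p = 105 · (1/165) = 7/11.
E[α(G)] ≥ n − E[|E(G)|] = 15 − 7/11 = 158/11.
Numerically: ≈ 14.36364.
(This is only a lower bound; the true E[α(G)] may be larger.)

E[α(G)] ≥ 158/11 ≈ 14.36364.


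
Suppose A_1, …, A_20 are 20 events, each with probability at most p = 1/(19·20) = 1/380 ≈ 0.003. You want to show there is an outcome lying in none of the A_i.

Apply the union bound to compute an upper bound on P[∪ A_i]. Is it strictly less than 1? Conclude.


Union bound: P[∪_{i=1}^{20} A_i] ≤ Σ_i P[A_i] ≤ 20·p = 20·(1/380) = 1/19.
Numerically: 1/19 ≈ 0.053.
Is 1/19 < 1? YES.
Since P[∪ A_i] ≤ 1/19 < 1, the complement has P[∩ A_i^c] ≥ 1 − 1/19 = 18/19 > 0, so some outcome avoids every A_i.

20·p = 1/19 ≈ 0.053; existence CERTIFIED by the union bound.


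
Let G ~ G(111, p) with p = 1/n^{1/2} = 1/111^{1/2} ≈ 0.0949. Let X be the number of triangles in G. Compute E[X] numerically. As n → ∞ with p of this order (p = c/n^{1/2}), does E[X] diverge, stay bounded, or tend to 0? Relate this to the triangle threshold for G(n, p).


Number of potential triangles: C(111, 3) = 221815.
Each occurs with probability p³ ≈ (0.0949)³ ≈ 8.55097e-04.
By linearity: E[X] = C(111, 3)·p³ ≈ 221815 · 8.55097e-04 ≈ 189.673.
Since α = 1/2 < 1, p = c/n^{1/2} ≫ 1/n is above the triangle threshold p ~ 1/n. Asymptotically E[X] ~ (c³/6)·n^{3(1−α)} = (1³/6)·n^{1.5} → ∞; triangles are abundant w.h.p.

E[X] ≈ 189.673; in regime p = Θ(1/n^{1/2}) E[X] diverges (above the triangle threshold p ~ 1/n).


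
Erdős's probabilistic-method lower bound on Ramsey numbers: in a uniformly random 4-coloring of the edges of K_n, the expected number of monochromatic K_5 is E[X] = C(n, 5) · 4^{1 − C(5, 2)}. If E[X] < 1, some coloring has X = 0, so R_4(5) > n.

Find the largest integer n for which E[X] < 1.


We need C(n, 5) · 4^{1 − 10} < 1, i.e. C(n, 5) < 4^{10 − 1} = 262144.
Check values of n near the boundary:
  n = 28: C(28, 5) = 98280; 98280 < 262144? YES
  n = 29: C(29, 5) = 118755; 118755 < 262144? YES
  n = 30: C(30, 5) = 142506; 142506 < 262144? YES
  n = 31: C(31, 5) = 169911; 169911 < 262144? YES
  n = 32: C(32, 5) = 201376; 201376 < 262144? YES
  n = 33: C(33, 5) = 237336; 237336 < 262144? YES
  n = 34: C(34, 5) = 278256; 278256 < 262144? NO
The largest n with C(n, 5) < 262144 is n = 33 (where E[X] = 29667/32768 ≈ 0.90536). Hence R_4(5) > 33, i.e. R_4(5) ≥ 34.

Largest n = 33; hence R_4(5) > 33.
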